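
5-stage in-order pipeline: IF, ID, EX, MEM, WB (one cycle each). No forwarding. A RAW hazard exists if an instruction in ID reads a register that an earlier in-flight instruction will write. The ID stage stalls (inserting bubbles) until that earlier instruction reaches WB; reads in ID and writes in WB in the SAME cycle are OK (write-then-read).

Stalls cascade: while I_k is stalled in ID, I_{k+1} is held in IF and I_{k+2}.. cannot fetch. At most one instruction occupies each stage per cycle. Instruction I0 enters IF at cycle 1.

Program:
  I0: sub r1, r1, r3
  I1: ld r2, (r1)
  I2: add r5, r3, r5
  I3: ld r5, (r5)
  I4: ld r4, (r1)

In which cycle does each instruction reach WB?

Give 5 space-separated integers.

I0 sub r1 <- r1,r3: IF@1 ID@2 stall=0 (-) EX@3 MEM@4 WB@5
I1 ld r2 <- r1: IF@2 ID@3 stall=2 (RAW on I0.r1 (WB@5)) EX@6 MEM@7 WB@8
I2 add r5 <- r3,r5: IF@3 ID@6 stall=0 (-) EX@7 MEM@8 WB@9
I3 ld r5 <- r5: IF@6 ID@7 stall=2 (RAW on I2.r5 (WB@9)) EX@10 MEM@11 WB@12
I4 ld r4 <- r1: IF@7 ID@10 stall=0 (-) EX@11 MEM@12 WB@13

Answer: 5 8 9 12 13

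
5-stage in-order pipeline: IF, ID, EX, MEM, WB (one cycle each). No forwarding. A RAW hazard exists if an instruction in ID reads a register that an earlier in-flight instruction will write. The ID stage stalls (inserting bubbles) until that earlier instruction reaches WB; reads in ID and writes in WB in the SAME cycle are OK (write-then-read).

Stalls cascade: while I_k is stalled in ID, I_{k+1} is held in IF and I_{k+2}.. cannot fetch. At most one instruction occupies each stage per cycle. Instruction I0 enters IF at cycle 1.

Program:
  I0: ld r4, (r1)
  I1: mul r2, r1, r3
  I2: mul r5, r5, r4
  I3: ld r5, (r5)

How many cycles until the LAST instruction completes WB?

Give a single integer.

I0 ld r4 <- r1: IF@1 ID@2 stall=0 (-) EX@3 MEM@4 WB@5
I1 mul r2 <- r1,r3: IF@2 ID@3 stall=0 (-) EX@4 MEM@5 WB@6
I2 mul r5 <- r5,r4: IF@3 ID@4 stall=1 (RAW on I0.r4 (WB@5)) EX@6 MEM@7 WB@8
I3 ld r5 <- r5: IF@4 ID@6 stall=2 (RAW on I2.r5 (WB@8)) EX@9 MEM@10 WB@11

Answer: 11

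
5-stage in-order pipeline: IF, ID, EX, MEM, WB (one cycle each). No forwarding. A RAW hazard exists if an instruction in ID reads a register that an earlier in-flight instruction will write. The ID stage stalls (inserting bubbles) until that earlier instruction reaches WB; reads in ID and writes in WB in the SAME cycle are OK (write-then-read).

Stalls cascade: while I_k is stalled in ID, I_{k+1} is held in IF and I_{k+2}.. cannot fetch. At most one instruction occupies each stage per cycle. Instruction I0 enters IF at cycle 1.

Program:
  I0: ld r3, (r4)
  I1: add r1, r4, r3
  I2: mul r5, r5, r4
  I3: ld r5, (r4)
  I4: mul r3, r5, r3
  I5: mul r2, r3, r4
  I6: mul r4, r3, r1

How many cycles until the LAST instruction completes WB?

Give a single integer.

I0 ld r3 <- r4: IF@1 ID@2 stall=0 (-) EX@3 MEM@4 WB@5
I1 add r1 <- r4,r3: IF@2 ID@3 stall=2 (RAW on I0.r3 (WB@5)) EX@6 MEM@7 WB@8
I2 mul r5 <- r5,r4: IF@3 ID@6 stall=0 (-) EX@7 MEM@8 WB@9
I3 ld r5 <- r4: IF@6 ID@7 stall=0 (-) EX@8 MEM@9 WB@10
I4 mul r3 <- r5,r3: IF@7 ID@8 stall=2 (RAW on I3.r5 (WB@10)) EX@11 MEM@12 WB@13
I5 mul r2 <- r3,r4: IF@8 ID@11 stall=2 (RAW on I4.r3 (WB@13)) EX@14 MEM@15 WB@16
I6 mul r4 <- r3,r1: IF@11 ID@14 stall=0 (-) EX@15 MEM@16 WB@17

Answer: 17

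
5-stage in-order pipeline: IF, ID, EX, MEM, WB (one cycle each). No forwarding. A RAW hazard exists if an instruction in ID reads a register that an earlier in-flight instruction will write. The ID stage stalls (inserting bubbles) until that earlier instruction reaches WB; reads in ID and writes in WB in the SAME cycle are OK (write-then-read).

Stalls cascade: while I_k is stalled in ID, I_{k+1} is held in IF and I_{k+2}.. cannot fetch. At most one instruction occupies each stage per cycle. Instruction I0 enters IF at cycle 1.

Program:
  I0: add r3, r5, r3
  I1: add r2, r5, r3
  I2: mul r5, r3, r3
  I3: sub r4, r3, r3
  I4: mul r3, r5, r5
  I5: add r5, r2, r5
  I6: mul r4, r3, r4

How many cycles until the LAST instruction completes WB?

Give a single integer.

Answer: 15

Derivation:
I0 add r3 <- r5,r3: IF@1 ID@2 stall=0 (-) EX@3 MEM@4 WB@5
I1 add r2 <- r5,r3: IF@2 ID@3 stall=2 (RAW on I0.r3 (WB@5)) EX@6 MEM@7 WB@8
I2 mul r5 <- r3,r3: IF@3 ID@6 stall=0 (-) EX@7 MEM@8 WB@9
I3 sub r4 <- r3,r3: IF@6 ID@7 stall=0 (-) EX@8 MEM@9 WB@10
I4 mul r3 <- r5,r5: IF@7 ID@8 stall=1 (RAW on I2.r5 (WB@9)) EX@10 MEM@11 WB@12
I5 add r5 <- r2,r5: IF@8 ID@10 stall=0 (-) EX@11 MEM@12 WB@13
I6 mul r4 <- r3,r4: IF@10 ID@11 stall=1 (RAW on I4.r3 (WB@12)) EX@13 MEM@14 WB@15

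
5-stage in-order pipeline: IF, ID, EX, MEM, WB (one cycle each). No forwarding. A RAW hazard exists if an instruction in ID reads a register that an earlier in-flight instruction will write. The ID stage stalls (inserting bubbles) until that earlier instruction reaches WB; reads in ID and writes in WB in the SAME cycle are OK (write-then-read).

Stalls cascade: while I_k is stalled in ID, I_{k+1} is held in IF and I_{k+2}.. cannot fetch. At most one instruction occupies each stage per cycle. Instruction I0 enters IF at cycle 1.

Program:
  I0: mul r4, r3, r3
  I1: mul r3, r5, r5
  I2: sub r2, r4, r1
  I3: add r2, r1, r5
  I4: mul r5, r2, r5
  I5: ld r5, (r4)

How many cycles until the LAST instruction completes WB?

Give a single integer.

I0 mul r4 <- r3,r3: IF@1 ID@2 stall=0 (-) EX@3 MEM@4 WB@5
I1 mul r3 <- r5,r5: IF@2 ID@3 stall=0 (-) EX@4 MEM@5 WB@6
I2 sub r2 <- r4,r1: IF@3 ID@4 stall=1 (RAW on I0.r4 (WB@5)) EX@6 MEM@7 WB@8
I3 add r2 <- r1,r5: IF@4 ID@6 stall=0 (-) EX@7 MEM@8 WB@9
I4 mul r5 <- r2,r5: IF@6 ID@7 stall=2 (RAW on I3.r2 (WB@9)) EX@10 MEM@11 WB@12
I5 ld r5 <- r4: IF@7 ID@10 stall=0 (-) EX@11 MEM@12 WB@13

Answer: 13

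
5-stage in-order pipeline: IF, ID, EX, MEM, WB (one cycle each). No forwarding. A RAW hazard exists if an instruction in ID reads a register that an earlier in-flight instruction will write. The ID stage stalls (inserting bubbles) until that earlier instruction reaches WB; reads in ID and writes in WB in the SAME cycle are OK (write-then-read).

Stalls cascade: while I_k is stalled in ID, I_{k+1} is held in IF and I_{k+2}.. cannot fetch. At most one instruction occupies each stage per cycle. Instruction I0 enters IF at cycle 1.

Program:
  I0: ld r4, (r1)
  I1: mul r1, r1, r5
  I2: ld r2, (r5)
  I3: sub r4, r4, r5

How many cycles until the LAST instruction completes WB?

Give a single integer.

I0 ld r4 <- r1: IF@1 ID@2 stall=0 (-) EX@3 MEM@4 WB@5
I1 mul r1 <- r1,r5: IF@2 ID@3 stall=0 (-) EX@4 MEM@5 WB@6
I2 ld r2 <- r5: IF@3 ID@4 stall=0 (-) EX@5 MEM@6 WB@7
I3 sub r4 <- r4,r5: IF@4 ID@5 stall=0 (-) EX@6 MEM@7 WB@8

Answer: 8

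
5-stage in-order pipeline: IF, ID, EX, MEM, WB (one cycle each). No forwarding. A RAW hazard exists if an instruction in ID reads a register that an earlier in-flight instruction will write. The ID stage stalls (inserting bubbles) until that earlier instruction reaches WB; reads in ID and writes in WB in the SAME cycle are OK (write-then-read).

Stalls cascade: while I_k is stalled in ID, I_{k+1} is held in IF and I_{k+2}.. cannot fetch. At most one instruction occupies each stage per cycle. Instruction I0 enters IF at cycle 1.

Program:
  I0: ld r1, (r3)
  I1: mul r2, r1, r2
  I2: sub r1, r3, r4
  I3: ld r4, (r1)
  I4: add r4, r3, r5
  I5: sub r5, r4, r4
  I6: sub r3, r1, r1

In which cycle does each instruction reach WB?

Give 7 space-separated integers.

I0 ld r1 <- r3: IF@1 ID@2 stall=0 (-) EX@3 MEM@4 WB@5
I1 mul r2 <- r1,r2: IF@2 ID@3 stall=2 (RAW on I0.r1 (WB@5)) EX@6 MEM@7 WB@8
I2 sub r1 <- r3,r4: IF@3 ID@6 stall=0 (-) EX@7 MEM@8 WB@9
I3 ld r4 <- r1: IF@6 ID@7 stall=2 (RAW on I2.r1 (WB@9)) EX@10 MEM@11 WB@12
I4 add r4 <- r3,r5: IF@7 ID@10 stall=0 (-) EX@11 MEM@12 WB@13
I5 sub r5 <- r4,r4: IF@10 ID@11 stall=2 (RAW on I4.r4 (WB@13)) EX@14 MEM@15 WB@16
I6 sub r3 <- r1,r1: IF@11 ID@14 stall=0 (-) EX@15 MEM@16 WB@17

Answer: 5 8 9 12 13 16 17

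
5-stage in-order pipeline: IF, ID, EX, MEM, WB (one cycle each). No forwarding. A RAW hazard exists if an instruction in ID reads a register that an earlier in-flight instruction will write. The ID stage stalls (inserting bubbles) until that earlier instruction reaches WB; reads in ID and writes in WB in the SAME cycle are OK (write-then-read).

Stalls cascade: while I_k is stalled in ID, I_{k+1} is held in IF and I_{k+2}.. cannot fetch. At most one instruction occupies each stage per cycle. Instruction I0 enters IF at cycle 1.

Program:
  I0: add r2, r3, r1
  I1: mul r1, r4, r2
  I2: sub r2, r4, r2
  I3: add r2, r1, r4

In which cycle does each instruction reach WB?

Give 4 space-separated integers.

Answer: 5 8 9 11

Derivation:
I0 add r2 <- r3,r1: IF@1 ID@2 stall=0 (-) EX@3 MEM@4 WB@5
I1 mul r1 <- r4,r2: IF@2 ID@3 stall=2 (RAW on I0.r2 (WB@5)) EX@6 MEM@7 WB@8
I2 sub r2 <- r4,r2: IF@3 ID@6 stall=0 (-) EX@7 MEM@8 WB@9
I3 add r2 <- r1,r4: IF@6 ID@7 stall=1 (RAW on I1.r1 (WB@8)) EX@9 MEM@10 WB@11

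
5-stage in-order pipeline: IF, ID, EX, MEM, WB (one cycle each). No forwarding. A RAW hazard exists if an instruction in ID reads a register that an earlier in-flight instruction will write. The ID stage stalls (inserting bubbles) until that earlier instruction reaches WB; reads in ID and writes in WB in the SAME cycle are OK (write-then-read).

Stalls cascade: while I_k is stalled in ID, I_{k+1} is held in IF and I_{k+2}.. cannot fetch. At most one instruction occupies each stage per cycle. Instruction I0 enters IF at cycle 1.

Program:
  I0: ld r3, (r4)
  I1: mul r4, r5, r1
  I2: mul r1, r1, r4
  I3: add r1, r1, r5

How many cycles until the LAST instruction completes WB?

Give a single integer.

I0 ld r3 <- r4: IF@1 ID@2 stall=0 (-) EX@3 MEM@4 WB@5
I1 mul r4 <- r5,r1: IF@2 ID@3 stall=0 (-) EX@4 MEM@5 WB@6
I2 mul r1 <- r1,r4: IF@3 ID@4 stall=2 (RAW on I1.r4 (WB@6)) EX@7 MEM@8 WB@9
I3 add r1 <- r1,r5: IF@4 ID@7 stall=2 (RAW on I2.r1 (WB@9)) EX@10 MEM@11 WB@12

Answer: 12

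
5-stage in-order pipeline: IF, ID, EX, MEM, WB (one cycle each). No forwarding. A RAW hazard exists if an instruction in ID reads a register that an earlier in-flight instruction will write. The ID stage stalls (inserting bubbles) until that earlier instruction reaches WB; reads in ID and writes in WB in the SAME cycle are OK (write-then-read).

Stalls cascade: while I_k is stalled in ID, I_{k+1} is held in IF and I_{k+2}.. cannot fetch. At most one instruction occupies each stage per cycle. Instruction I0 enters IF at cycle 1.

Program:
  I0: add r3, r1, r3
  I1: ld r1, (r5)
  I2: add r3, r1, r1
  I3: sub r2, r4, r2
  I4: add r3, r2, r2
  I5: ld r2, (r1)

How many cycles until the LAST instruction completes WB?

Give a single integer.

I0 add r3 <- r1,r3: IF@1 ID@2 stall=0 (-) EX@3 MEM@4 WB@5
I1 ld r1 <- r5: IF@2 ID@3 stall=0 (-) EX@4 MEM@5 WB@6
I2 add r3 <- r1,r1: IF@3 ID@4 stall=2 (RAW on I1.r1 (WB@6)) EX@7 MEM@8 WB@9
I3 sub r2 <- r4,r2: IF@4 ID@7 stall=0 (-) EX@8 MEM@9 WB@10
I4 add r3 <- r2,r2: IF@7 ID@8 stall=2 (RAW on I3.r2 (WB@10)) EX@11 MEM@12 WB@13
I5 ld r2 <- r1: IF@8 ID@11 stall=0 (-) EX@12 MEM@13 WB@14

Answer: 14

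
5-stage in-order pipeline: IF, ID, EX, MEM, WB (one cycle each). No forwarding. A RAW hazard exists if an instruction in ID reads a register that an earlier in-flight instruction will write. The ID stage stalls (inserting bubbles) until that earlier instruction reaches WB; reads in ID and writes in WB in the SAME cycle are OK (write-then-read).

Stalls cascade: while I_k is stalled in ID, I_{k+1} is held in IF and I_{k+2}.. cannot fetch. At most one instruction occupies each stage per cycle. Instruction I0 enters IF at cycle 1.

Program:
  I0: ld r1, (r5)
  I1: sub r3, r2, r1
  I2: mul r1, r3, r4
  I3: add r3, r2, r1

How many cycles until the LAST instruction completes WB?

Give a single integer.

Answer: 14

Derivation:
I0 ld r1 <- r5: IF@1 ID@2 stall=0 (-) EX@3 MEM@4 WB@5
I1 sub r3 <- r2,r1: IF@2 ID@3 stall=2 (RAW on I0.r1 (WB@5)) EX@6 MEM@7 WB@8
I2 mul r1 <- r3,r4: IF@3 ID@6 stall=2 (RAW on I1.r3 (WB@8)) EX@9 MEM@10 WB@11
I3 add r3 <- r2,r1: IF@6 ID@9 stall=2 (RAW on I2.r1 (WB@11)) EX@12 MEM@13 WB@14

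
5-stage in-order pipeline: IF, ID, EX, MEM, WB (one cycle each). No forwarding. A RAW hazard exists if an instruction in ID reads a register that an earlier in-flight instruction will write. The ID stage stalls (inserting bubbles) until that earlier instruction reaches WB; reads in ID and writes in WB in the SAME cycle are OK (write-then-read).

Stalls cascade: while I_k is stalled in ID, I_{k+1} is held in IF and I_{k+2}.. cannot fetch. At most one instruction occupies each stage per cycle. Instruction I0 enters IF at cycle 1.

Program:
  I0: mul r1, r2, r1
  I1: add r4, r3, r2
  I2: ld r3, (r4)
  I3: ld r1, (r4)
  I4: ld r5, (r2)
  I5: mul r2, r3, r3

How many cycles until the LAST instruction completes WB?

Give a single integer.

I0 mul r1 <- r2,r1: IF@1 ID@2 stall=0 (-) EX@3 MEM@4 WB@5
I1 add r4 <- r3,r2: IF@2 ID@3 stall=0 (-) EX@4 MEM@5 WB@6
I2 ld r3 <- r4: IF@3 ID@4 stall=2 (RAW on I1.r4 (WB@6)) EX@7 MEM@8 WB@9
I3 ld r1 <- r4: IF@4 ID@7 stall=0 (-) EX@8 MEM@9 WB@10
I4 ld r5 <- r2: IF@7 ID@8 stall=0 (-) EX@9 MEM@10 WB@11
I5 mul r2 <- r3,r3: IF@8 ID@9 stall=0 (-) EX@10 MEM@11 WB@12

Answer: 12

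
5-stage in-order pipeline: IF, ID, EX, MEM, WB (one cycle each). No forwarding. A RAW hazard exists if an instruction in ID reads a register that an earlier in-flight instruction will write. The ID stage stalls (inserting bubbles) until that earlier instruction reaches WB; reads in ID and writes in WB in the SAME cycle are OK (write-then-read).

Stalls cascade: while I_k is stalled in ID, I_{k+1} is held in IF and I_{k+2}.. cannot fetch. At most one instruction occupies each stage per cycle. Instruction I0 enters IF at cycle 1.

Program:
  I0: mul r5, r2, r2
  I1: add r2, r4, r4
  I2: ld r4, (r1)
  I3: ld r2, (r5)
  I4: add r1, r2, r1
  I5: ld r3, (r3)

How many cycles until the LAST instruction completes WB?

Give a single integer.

I0 mul r5 <- r2,r2: IF@1 ID@2 stall=0 (-) EX@3 MEM@4 WB@5
I1 add r2 <- r4,r4: IF@2 ID@3 stall=0 (-) EX@4 MEM@5 WB@6
I2 ld r4 <- r1: IF@3 ID@4 stall=0 (-) EX@5 MEM@6 WB@7
I3 ld r2 <- r5: IF@4 ID@5 stall=0 (-) EX@6 MEM@7 WB@8
I4 add r1 <- r2,r1: IF@5 ID@6 stall=2 (RAW on I3.r2 (WB@8)) EX@9 MEM@10 WB@11
I5 ld r3 <- r3: IF@6 ID@9 stall=0 (-) EX@10 MEM@11 WB@12

Answer: 12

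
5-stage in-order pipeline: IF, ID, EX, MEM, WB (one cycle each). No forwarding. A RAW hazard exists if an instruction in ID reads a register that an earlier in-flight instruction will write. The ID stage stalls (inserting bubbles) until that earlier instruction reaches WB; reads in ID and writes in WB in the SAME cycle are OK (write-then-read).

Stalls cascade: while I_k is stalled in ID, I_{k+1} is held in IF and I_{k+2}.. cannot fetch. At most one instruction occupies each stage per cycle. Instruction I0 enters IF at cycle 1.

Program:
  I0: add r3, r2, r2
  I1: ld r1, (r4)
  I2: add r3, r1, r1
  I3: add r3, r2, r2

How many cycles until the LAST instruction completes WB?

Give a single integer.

I0 add r3 <- r2,r2: IF@1 ID@2 stall=0 (-) EX@3 MEM@4 WB@5
I1 ld r1 <- r4: IF@2 ID@3 stall=0 (-) EX@4 MEM@5 WB@6
I2 add r3 <- r1,r1: IF@3 ID@4 stall=2 (RAW on I1.r1 (WB@6)) EX@7 MEM@8 WB@9
I3 add r3 <- r2,r2: IF@4 ID@7 stall=0 (-) EX@8 MEM@9 WB@10

Answer: 10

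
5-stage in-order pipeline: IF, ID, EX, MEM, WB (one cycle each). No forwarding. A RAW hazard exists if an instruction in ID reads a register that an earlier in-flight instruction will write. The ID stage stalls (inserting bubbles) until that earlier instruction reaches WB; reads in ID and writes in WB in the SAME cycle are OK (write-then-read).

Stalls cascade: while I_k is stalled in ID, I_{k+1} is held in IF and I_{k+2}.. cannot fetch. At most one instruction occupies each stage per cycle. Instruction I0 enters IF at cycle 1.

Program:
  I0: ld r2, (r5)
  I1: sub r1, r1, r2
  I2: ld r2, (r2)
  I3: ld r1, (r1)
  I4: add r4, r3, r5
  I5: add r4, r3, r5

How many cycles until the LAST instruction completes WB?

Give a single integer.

I0 ld r2 <- r5: IF@1 ID@2 stall=0 (-) EX@3 MEM@4 WB@5
I1 sub r1 <- r1,r2: IF@2 ID@3 stall=2 (RAW on I0.r2 (WB@5)) EX@6 MEM@7 WB@8
I2 ld r2 <- r2: IF@3 ID@6 stall=0 (-) EX@7 MEM@8 WB@9
I3 ld r1 <- r1: IF@6 ID@7 stall=1 (RAW on I1.r1 (WB@8)) EX@9 MEM@10 WB@11
I4 add r4 <- r3,r5: IF@7 ID@9 stall=0 (-) EX@10 MEM@11 WB@12
I5 add r4 <- r3,r5: IF@9 ID@10 stall=0 (-) EX@11 MEM@12 WB@13

Answer: 13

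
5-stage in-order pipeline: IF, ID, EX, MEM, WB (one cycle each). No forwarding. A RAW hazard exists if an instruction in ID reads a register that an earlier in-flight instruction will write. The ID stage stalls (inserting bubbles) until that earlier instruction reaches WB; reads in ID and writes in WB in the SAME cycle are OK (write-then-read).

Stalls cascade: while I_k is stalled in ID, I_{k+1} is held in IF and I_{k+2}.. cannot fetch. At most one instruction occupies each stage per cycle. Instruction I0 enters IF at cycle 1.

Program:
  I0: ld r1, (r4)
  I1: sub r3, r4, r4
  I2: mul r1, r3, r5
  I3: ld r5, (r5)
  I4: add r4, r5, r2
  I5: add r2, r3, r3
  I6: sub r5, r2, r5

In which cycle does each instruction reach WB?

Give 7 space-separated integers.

Answer: 5 6 9 10 13 14 17

Derivation:
I0 ld r1 <- r4: IF@1 ID@2 stall=0 (-) EX@3 MEM@4 WB@5
I1 sub r3 <- r4,r4: IF@2 ID@3 stall=0 (-) EX@4 MEM@5 WB@6
I2 mul r1 <- r3,r5: IF@3 ID@4 stall=2 (RAW on I1.r3 (WB@6)) EX@7 MEM@8 WB@9
I3 ld r5 <- r5: IF@4 ID@7 stall=0 (-) EX@8 MEM@9 WB@10
I4 add r4 <- r5,r2: IF@7 ID@8 stall=2 (RAW on I3.r5 (WB@10)) EX@11 MEM@12 WB@13
I5 add r2 <- r3,r3: IF@8 ID@11 stall=0 (-) EX@12 MEM@13 WB@14
I6 sub r5 <- r2,r5: IF@11 ID@12 stall=2 (RAW on I5.r2 (WB@14)) EX@15 MEM@16 WB@17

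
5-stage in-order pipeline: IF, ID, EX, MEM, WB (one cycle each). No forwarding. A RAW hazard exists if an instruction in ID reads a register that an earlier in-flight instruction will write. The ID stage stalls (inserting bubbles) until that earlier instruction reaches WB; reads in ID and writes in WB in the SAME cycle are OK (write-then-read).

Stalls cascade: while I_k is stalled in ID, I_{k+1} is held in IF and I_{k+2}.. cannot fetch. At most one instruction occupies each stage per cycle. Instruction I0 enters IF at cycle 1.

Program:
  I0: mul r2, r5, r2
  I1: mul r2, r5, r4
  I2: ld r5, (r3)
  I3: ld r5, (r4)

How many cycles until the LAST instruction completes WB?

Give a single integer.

Answer: 8

Derivation:
I0 mul r2 <- r5,r2: IF@1 ID@2 stall=0 (-) EX@3 MEM@4 WB@5
I1 mul r2 <- r5,r4: IF@2 ID@3 stall=0 (-) EX@4 MEM@5 WB@6
I2 ld r5 <- r3: IF@3 ID@4 stall=0 (-) EX@5 MEM@6 WB@7
I3 ld r5 <- r4: IF@4 ID@5 stall=0 (-) EX@6 MEM@7 WB@8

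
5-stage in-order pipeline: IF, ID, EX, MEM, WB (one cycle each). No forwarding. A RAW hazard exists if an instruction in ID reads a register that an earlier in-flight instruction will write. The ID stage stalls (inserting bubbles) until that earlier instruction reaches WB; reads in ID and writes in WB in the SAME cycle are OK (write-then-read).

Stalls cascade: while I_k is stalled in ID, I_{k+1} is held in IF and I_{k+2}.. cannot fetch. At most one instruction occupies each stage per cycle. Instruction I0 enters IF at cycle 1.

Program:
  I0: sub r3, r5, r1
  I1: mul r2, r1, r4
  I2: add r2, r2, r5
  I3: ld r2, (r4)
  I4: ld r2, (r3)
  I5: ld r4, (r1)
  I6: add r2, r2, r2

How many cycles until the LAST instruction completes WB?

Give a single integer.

I0 sub r3 <- r5,r1: IF@1 ID@2 stall=0 (-) EX@3 MEM@4 WB@5
I1 mul r2 <- r1,r4: IF@2 ID@3 stall=0 (-) EX@4 MEM@5 WB@6
I2 add r2 <- r2,r5: IF@3 ID@4 stall=2 (RAW on I1.r2 (WB@6)) EX@7 MEM@8 WB@9
I3 ld r2 <- r4: IF@4 ID@7 stall=0 (-) EX@8 MEM@9 WB@10
I4 ld r2 <- r3: IF@7 ID@8 stall=0 (-) EX@9 MEM@10 WB@11
I5 ld r4 <- r1: IF@8 ID@9 stall=0 (-) EX@10 MEM@11 WB@12
I6 add r2 <- r2,r2: IF@9 ID@10 stall=1 (RAW on I4.r2 (WB@11)) EX@12 MEM@13 WB@14

Answer: 14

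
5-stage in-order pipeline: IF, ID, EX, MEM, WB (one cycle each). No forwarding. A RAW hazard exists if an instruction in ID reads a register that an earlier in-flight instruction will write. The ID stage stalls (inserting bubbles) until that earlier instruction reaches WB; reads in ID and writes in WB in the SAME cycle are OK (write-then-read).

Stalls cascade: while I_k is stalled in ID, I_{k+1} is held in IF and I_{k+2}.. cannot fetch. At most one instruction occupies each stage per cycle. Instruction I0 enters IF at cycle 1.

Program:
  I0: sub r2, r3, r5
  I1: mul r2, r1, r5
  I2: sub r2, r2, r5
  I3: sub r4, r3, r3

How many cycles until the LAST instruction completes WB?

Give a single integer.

Answer: 10

Derivation:
I0 sub r2 <- r3,r5: IF@1 ID@2 stall=0 (-) EX@3 MEM@4 WB@5
I1 mul r2 <- r1,r5: IF@2 ID@3 stall=0 (-) EX@4 MEM@5 WB@6
I2 sub r2 <- r2,r5: IF@3 ID@4 stall=2 (RAW on I1.r2 (WB@6)) EX@7 MEM@8 WB@9
I3 sub r4 <- r3,r3: IF@4 ID@7 stall=0 (-) EX@8 MEM@9 WB@10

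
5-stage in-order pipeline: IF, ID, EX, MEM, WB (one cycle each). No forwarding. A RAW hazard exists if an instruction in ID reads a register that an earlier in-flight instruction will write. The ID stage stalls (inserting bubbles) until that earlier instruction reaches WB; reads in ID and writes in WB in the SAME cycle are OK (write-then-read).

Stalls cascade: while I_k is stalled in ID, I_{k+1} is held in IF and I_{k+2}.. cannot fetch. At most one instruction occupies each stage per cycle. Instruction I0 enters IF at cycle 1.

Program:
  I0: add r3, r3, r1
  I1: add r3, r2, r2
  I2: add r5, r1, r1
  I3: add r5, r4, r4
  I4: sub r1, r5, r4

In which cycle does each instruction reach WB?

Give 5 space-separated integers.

Answer: 5 6 7 8 11

Derivation:
I0 add r3 <- r3,r1: IF@1 ID@2 stall=0 (-) EX@3 MEM@4 WB@5
I1 add r3 <- r2,r2: IF@2 ID@3 stall=0 (-) EX@4 MEM@5 WB@6
I2 add r5 <- r1,r1: IF@3 ID@4 stall=0 (-) EX@5 MEM@6 WB@7
I3 add r5 <- r4,r4: IF@4 ID@5 stall=0 (-) EX@6 MEM@7 WB@8
I4 sub r1 <- r5,r4: IF@5 ID@6 stall=2 (RAW on I3.r5 (WB@8)) EX@9 MEM@10 WB@11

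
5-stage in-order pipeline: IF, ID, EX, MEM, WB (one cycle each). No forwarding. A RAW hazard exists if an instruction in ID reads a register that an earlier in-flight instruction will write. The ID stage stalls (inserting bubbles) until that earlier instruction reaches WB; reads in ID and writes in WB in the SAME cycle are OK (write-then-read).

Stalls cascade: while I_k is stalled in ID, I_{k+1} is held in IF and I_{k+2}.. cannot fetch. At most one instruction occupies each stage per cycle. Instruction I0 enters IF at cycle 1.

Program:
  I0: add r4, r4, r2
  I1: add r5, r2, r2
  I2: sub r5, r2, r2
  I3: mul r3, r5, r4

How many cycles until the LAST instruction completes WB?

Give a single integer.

Answer: 10

Derivation:
I0 add r4 <- r4,r2: IF@1 ID@2 stall=0 (-) EX@3 MEM@4 WB@5
I1 add r5 <- r2,r2: IF@2 ID@3 stall=0 (-) EX@4 MEM@5 WB@6
I2 sub r5 <- r2,r2: IF@3 ID@4 stall=0 (-) EX@5 MEM@6 WB@7
I3 mul r3 <- r5,r4: IF@4 ID@5 stall=2 (RAW on I2.r5 (WB@7)) EX@8 MEM@9 WB@10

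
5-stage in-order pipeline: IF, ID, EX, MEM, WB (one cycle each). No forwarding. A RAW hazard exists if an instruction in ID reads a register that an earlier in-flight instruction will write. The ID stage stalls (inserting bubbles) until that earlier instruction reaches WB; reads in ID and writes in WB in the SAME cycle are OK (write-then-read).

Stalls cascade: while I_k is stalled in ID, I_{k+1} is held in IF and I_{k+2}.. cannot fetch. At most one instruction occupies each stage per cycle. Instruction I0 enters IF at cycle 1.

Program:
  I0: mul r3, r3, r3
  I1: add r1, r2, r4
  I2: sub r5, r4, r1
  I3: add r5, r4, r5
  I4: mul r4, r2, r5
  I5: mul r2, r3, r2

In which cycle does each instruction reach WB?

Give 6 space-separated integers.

Answer: 5 6 9 12 15 16

Derivation:
I0 mul r3 <- r3,r3: IF@1 ID@2 stall=0 (-) EX@3 MEM@4 WB@5
I1 add r1 <- r2,r4: IF@2 ID@3 stall=0 (-) EX@4 MEM@5 WB@6
I2 sub r5 <- r4,r1: IF@3 ID@4 stall=2 (RAW on I1.r1 (WB@6)) EX@7 MEM@8 WB@9
I3 add r5 <- r4,r5: IF@4 ID@7 stall=2 (RAW on I2.r5 (WB@9)) EX@10 MEM@11 WB@12
I4 mul r4 <- r2,r5: IF@7 ID@10 stall=2 (RAW on I3.r5 (WB@12)) EX@13 MEM@14 WB@15
I5 mul r2 <- r3,r2: IF@10 ID@13 stall=0 (-) EX@14 MEM@15 WB@16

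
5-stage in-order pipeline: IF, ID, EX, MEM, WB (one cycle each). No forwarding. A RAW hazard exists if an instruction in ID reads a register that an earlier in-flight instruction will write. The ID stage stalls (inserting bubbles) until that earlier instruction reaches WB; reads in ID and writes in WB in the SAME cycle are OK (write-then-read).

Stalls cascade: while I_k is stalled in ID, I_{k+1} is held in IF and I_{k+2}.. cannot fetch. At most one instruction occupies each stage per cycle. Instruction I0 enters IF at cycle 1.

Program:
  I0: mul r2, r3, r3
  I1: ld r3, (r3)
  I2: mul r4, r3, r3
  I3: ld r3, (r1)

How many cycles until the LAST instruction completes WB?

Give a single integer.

I0 mul r2 <- r3,r3: IF@1 ID@2 stall=0 (-) EX@3 MEM@4 WB@5
I1 ld r3 <- r3: IF@2 ID@3 stall=0 (-) EX@4 MEM@5 WB@6
I2 mul r4 <- r3,r3: IF@3 ID@4 stall=2 (RAW on I1.r3 (WB@6)) EX@7 MEM@8 WB@9
I3 ld r3 <- r1: IF@4 ID@7 stall=0 (-) EX@8 MEM@9 WB@10

Answer: 10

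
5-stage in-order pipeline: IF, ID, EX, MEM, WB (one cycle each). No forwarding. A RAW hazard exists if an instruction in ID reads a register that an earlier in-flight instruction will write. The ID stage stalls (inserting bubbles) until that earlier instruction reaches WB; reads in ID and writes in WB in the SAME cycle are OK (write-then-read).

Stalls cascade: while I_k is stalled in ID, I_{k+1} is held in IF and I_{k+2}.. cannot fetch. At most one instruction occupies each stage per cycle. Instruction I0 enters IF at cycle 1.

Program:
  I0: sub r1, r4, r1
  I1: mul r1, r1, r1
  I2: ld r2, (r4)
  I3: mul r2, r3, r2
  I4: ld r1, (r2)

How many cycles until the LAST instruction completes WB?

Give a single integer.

I0 sub r1 <- r4,r1: IF@1 ID@2 stall=0 (-) EX@3 MEM@4 WB@5
I1 mul r1 <- r1,r1: IF@2 ID@3 stall=2 (RAW on I0.r1 (WB@5)) EX@6 MEM@7 WB@8
I2 ld r2 <- r4: IF@3 ID@6 stall=0 (-) EX@7 MEM@8 WB@9
I3 mul r2 <- r3,r2: IF@6 ID@7 stall=2 (RAW on I2.r2 (WB@9)) EX@10 MEM@11 WB@12
I4 ld r1 <- r2: IF@7 ID@10 stall=2 (RAW on I3.r2 (WB@12)) EX@13 MEM@14 WB@15

Answer: 15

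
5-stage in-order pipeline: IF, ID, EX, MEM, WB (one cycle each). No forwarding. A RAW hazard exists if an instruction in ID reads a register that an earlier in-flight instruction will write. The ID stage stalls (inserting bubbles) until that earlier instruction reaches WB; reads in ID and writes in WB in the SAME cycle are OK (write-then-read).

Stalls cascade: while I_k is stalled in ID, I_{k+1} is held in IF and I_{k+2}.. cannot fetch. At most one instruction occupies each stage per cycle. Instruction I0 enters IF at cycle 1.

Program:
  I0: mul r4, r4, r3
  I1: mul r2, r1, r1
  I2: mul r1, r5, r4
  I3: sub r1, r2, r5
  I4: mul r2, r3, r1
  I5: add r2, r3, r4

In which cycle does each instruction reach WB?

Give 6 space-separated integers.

I0 mul r4 <- r4,r3: IF@1 ID@2 stall=0 (-) EX@3 MEM@4 WB@5
I1 mul r2 <- r1,r1: IF@2 ID@3 stall=0 (-) EX@4 MEM@5 WB@6
I2 mul r1 <- r5,r4: IF@3 ID@4 stall=1 (RAW on I0.r4 (WB@5)) EX@6 MEM@7 WB@8
I3 sub r1 <- r2,r5: IF@4 ID@6 stall=0 (-) EX@7 MEM@8 WB@9
I4 mul r2 <- r3,r1: IF@6 ID@7 stall=2 (RAW on I3.r1 (WB@9)) EX@10 MEM@11 WB@12
I5 add r2 <- r3,r4: IF@7 ID@10 stall=0 (-) EX@11 MEM@12 WB@13

Answer: 5 6 8 9 12 13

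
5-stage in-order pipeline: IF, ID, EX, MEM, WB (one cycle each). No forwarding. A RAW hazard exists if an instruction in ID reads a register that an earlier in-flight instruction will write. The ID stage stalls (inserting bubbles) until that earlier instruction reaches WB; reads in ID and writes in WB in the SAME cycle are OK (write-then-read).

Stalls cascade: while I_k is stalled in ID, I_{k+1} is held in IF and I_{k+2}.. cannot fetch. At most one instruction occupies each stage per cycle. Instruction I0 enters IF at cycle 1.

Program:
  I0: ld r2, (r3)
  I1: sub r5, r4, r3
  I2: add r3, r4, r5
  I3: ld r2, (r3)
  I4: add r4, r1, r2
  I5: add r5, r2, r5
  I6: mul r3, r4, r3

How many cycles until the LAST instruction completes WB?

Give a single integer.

Answer: 18

Derivation:
I0 ld r2 <- r3: IF@1 ID@2 stall=0 (-) EX@3 MEM@4 WB@5
I1 sub r5 <- r4,r3: IF@2 ID@3 stall=0 (-) EX@4 MEM@5 WB@6
I2 add r3 <- r4,r5: IF@3 ID@4 stall=2 (RAW on I1.r5 (WB@6)) EX@7 MEM@8 WB@9
I3 ld r2 <- r3: IF@4 ID@7 stall=2 (RAW on I2.r3 (WB@9)) EX@10 MEM@11 WB@12
I4 add r4 <- r1,r2: IF@7 ID@10 stall=2 (RAW on I3.r2 (WB@12)) EX@13 MEM@14 WB@15
I5 add r5 <- r2,r5: IF@10 ID@13 stall=0 (-) EX@14 MEM@15 WB@16
I6 mul r3 <- r4,r3: IF@13 ID@14 stall=1 (RAW on I4.r4 (WB@15)) EX@16 MEM@17 WB@18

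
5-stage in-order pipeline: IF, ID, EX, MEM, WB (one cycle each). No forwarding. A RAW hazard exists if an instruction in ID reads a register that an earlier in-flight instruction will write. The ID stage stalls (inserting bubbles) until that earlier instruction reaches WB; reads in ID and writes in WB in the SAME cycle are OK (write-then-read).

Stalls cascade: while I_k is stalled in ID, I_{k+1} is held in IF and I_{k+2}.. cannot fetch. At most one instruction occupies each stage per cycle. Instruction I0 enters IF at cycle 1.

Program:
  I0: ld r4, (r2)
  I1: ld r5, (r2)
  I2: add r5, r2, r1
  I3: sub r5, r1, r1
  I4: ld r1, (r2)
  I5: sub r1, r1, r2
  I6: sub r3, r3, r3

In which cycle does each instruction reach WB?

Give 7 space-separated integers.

I0 ld r4 <- r2: IF@1 ID@2 stall=0 (-) EX@3 MEM@4 WB@5
I1 ld r5 <- r2: IF@2 ID@3 stall=0 (-) EX@4 MEM@5 WB@6
I2 add r5 <- r2,r1: IF@3 ID@4 stall=0 (-) EX@5 MEM@6 WB@7
I3 sub r5 <- r1,r1: IF@4 ID@5 stall=0 (-) EX@6 MEM@7 WB@8
I4 ld r1 <- r2: IF@5 ID@6 stall=0 (-) EX@7 MEM@8 WB@9
I5 sub r1 <- r1,r2: IF@6 ID@7 stall=2 (RAW on I4.r1 (WB@9)) EX@10 MEM@11 WB@12
I6 sub r3 <- r3,r3: IF@7 ID@10 stall=0 (-) EX@11 MEM@12 WB@13

Answer: 5 6 7 8 9 12 13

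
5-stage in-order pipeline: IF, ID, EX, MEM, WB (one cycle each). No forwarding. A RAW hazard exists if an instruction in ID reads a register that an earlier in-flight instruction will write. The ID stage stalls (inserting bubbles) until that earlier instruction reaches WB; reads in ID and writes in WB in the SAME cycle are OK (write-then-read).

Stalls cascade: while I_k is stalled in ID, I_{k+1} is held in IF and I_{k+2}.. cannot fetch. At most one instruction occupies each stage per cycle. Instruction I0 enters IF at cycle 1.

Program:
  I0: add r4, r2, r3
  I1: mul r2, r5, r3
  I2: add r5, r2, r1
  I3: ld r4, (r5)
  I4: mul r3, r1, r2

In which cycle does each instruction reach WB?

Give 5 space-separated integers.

I0 add r4 <- r2,r3: IF@1 ID@2 stall=0 (-) EX@3 MEM@4 WB@5
I1 mul r2 <- r5,r3: IF@2 ID@3 stall=0 (-) EX@4 MEM@5 WB@6
I2 add r5 <- r2,r1: IF@3 ID@4 stall=2 (RAW on I1.r2 (WB@6)) EX@7 MEM@8 WB@9
I3 ld r4 <- r5: IF@4 ID@7 stall=2 (RAW on I2.r5 (WB@9)) EX@10 MEM@11 WB@12
I4 mul r3 <- r1,r2: IF@7 ID@10 stall=0 (-) EX@11 MEM@12 WB@13

Answer: 5 6 9 12 13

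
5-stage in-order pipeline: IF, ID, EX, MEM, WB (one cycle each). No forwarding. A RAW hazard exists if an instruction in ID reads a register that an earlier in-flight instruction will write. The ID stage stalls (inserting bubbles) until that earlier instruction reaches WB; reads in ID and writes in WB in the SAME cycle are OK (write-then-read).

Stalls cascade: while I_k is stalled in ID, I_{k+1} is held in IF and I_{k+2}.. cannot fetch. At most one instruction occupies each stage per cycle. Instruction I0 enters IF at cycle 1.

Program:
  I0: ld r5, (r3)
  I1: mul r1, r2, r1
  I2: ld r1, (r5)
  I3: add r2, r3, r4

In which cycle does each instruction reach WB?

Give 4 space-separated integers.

Answer: 5 6 8 9

Derivation:
I0 ld r5 <- r3: IF@1 ID@2 stall=0 (-) EX@3 MEM@4 WB@5
I1 mul r1 <- r2,r1: IF@2 ID@3 stall=0 (-) EX@4 MEM@5 WB@6
I2 ld r1 <- r5: IF@3 ID@4 stall=1 (RAW on I0.r5 (WB@5)) EX@6 MEM@7 WB@8
I3 add r2 <- r3,r4: IF@4 ID@6 stall=0 (-) EX@7 MEM@8 WB@9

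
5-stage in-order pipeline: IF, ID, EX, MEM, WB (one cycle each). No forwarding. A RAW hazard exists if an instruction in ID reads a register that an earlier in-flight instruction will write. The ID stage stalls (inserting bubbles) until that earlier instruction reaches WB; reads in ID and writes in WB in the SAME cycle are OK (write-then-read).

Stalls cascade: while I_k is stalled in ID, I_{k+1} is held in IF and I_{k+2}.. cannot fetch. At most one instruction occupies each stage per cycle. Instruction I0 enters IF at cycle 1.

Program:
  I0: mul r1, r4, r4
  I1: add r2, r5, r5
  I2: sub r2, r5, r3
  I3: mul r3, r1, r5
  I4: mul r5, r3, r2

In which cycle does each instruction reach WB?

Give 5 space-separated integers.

Answer: 5 6 7 8 11

Derivation:
I0 mul r1 <- r4,r4: IF@1 ID@2 stall=0 (-) EX@3 MEM@4 WB@5
I1 add r2 <- r5,r5: IF@2 ID@3 stall=0 (-) EX@4 MEM@5 WB@6
I2 sub r2 <- r5,r3: IF@3 ID@4 stall=0 (-) EX@5 MEM@6 WB@7
I3 mul r3 <- r1,r5: IF@4 ID@5 stall=0 (-) EX@6 MEM@7 WB@8
I4 mul r5 <- r3,r2: IF@5 ID@6 stall=2 (RAW on I3.r3 (WB@8)) EX@9 MEM@10 WB@11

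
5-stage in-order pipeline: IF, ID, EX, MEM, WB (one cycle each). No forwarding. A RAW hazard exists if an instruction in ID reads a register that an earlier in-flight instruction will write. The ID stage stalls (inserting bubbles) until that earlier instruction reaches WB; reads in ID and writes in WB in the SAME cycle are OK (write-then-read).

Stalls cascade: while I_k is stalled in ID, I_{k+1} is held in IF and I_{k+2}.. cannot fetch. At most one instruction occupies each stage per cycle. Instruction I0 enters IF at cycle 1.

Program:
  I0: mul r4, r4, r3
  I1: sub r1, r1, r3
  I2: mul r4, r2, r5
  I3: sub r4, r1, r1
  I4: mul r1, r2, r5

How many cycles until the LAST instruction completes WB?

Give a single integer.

I0 mul r4 <- r4,r3: IF@1 ID@2 stall=0 (-) EX@3 MEM@4 WB@5
I1 sub r1 <- r1,r3: IF@2 ID@3 stall=0 (-) EX@4 MEM@5 WB@6
I2 mul r4 <- r2,r5: IF@3 ID@4 stall=0 (-) EX@5 MEM@6 WB@7
I3 sub r4 <- r1,r1: IF@4 ID@5 stall=1 (RAW on I1.r1 (WB@6)) EX@7 MEM@8 WB@9
I4 mul r1 <- r2,r5: IF@5 ID@7 stall=0 (-) EX@8 MEM@9 WB@10

Answer: 10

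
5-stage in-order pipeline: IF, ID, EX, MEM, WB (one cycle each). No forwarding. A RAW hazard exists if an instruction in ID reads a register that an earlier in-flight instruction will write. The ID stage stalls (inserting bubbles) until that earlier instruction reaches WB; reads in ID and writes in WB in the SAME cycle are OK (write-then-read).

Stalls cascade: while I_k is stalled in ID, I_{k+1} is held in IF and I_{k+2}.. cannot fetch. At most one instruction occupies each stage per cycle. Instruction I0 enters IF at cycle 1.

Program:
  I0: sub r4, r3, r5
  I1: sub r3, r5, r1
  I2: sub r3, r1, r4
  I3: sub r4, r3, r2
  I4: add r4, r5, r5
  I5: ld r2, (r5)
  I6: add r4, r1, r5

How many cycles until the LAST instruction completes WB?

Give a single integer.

Answer: 14

Derivation:
I0 sub r4 <- r3,r5: IF@1 ID@2 stall=0 (-) EX@3 MEM@4 WB@5
I1 sub r3 <- r5,r1: IF@2 ID@3 stall=0 (-) EX@4 MEM@5 WB@6
I2 sub r3 <- r1,r4: IF@3 ID@4 stall=1 (RAW on I0.r4 (WB@5)) EX@6 MEM@7 WB@8
I3 sub r4 <- r3,r2: IF@4 ID@6 stall=2 (RAW on I2.r3 (WB@8)) EX@9 MEM@10 WB@11
I4 add r4 <- r5,r5: IF@6 ID@9 stall=0 (-) EX@10 MEM@11 WB@12
I5 ld r2 <- r5: IF@9 ID@10 stall=0 (-) EX@11 MEM@12 WB@13
I6 add r4 <- r1,r5: IF@10 ID@11 stall=0 (-) EX@12 MEM@13 WB@14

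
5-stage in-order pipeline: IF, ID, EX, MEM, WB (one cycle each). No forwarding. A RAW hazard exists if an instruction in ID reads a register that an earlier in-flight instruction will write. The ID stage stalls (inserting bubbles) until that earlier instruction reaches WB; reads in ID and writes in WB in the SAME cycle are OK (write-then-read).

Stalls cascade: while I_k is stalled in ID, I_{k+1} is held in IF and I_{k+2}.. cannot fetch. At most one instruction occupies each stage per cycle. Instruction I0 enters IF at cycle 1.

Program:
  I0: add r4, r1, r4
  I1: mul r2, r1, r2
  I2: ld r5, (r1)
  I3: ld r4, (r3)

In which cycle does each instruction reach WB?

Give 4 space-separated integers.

I0 add r4 <- r1,r4: IF@1 ID@2 stall=0 (-) EX@3 MEM@4 WB@5
I1 mul r2 <- r1,r2: IF@2 ID@3 stall=0 (-) EX@4 MEM@5 WB@6
I2 ld r5 <- r1: IF@3 ID@4 stall=0 (-) EX@5 MEM@6 WB@7
I3 ld r4 <- r3: IF@4 ID@5 stall=0 (-) EX@6 MEM@7 WB@8

Answer: 5 6 7 8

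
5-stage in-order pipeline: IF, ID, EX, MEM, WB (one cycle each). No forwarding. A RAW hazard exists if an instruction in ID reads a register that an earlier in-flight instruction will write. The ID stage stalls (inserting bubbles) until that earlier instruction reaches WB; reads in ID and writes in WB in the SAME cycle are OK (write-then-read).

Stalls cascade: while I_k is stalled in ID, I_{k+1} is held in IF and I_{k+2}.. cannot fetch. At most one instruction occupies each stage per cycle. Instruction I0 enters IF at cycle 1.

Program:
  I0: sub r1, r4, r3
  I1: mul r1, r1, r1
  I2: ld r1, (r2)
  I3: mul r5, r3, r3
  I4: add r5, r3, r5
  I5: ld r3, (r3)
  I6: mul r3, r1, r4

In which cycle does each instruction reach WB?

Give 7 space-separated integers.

I0 sub r1 <- r4,r3: IF@1 ID@2 stall=0 (-) EX@3 MEM@4 WB@5
I1 mul r1 <- r1,r1: IF@2 ID@3 stall=2 (RAW on I0.r1 (WB@5)) EX@6 MEM@7 WB@8
I2 ld r1 <- r2: IF@3 ID@6 stall=0 (-) EX@7 MEM@8 WB@9
I3 mul r5 <- r3,r3: IF@6 ID@7 stall=0 (-) EX@8 MEM@9 WB@10
I4 add r5 <- r3,r5: IF@7 ID@8 stall=2 (RAW on I3.r5 (WB@10)) EX@11 MEM@12 WB@13
I5 ld r3 <- r3: IF@8 ID@11 stall=0 (-) EX@12 MEM@13 WB@14
I6 mul r3 <- r1,r4: IF@11 ID@12 stall=0 (-) EX@13 MEM@14 WB@15

Answer: 5 8 9 10 13 14 15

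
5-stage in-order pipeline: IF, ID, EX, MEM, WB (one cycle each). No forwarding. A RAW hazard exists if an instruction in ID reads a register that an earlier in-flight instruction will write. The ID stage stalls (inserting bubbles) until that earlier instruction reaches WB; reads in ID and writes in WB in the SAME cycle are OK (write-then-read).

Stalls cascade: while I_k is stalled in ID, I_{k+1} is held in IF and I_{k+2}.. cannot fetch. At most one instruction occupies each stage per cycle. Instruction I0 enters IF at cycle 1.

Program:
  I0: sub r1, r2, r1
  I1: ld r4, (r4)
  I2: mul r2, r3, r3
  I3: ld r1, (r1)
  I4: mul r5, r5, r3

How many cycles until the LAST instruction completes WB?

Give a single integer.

Answer: 9

Derivation:
I0 sub r1 <- r2,r1: IF@1 ID@2 stall=0 (-) EX@3 MEM@4 WB@5
I1 ld r4 <- r4: IF@2 ID@3 stall=0 (-) EX@4 MEM@5 WB@6
I2 mul r2 <- r3,r3: IF@3 ID@4 stall=0 (-) EX@5 MEM@6 WB@7
I3 ld r1 <- r1: IF@4 ID@5 stall=0 (-) EX@6 MEM@7 WB@8
I4 mul r5 <- r5,r3: IF@5 ID@6 stall=0 (-) EX@7 MEM@8 WB@9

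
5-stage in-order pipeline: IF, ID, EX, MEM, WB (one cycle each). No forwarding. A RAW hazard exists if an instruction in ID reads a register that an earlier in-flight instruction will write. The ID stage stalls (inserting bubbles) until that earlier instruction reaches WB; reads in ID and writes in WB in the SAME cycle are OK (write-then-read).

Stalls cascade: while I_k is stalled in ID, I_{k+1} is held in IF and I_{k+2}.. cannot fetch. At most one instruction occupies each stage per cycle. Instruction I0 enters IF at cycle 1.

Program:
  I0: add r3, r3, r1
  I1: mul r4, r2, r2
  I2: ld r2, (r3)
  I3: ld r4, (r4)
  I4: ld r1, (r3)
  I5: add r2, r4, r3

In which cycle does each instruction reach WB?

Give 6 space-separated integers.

Answer: 5 6 8 9 10 12

Derivation:
I0 add r3 <- r3,r1: IF@1 ID@2 stall=0 (-) EX@3 MEM@4 WB@5
I1 mul r4 <- r2,r2: IF@2 ID@3 stall=0 (-) EX@4 MEM@5 WB@6
I2 ld r2 <- r3: IF@3 ID@4 stall=1 (RAW on I0.r3 (WB@5)) EX@6 MEM@7 WB@8
I3 ld r4 <- r4: IF@4 ID@6 stall=0 (-) EX@7 MEM@8 WB@9
I4 ld r1 <- r3: IF@6 ID@7 stall=0 (-) EX@8 MEM@9 WB@10
I5 add r2 <- r4,r3: IF@7 ID@8 stall=1 (RAW on I3.r4 (WB@9)) EX@10 MEM@11 WB@12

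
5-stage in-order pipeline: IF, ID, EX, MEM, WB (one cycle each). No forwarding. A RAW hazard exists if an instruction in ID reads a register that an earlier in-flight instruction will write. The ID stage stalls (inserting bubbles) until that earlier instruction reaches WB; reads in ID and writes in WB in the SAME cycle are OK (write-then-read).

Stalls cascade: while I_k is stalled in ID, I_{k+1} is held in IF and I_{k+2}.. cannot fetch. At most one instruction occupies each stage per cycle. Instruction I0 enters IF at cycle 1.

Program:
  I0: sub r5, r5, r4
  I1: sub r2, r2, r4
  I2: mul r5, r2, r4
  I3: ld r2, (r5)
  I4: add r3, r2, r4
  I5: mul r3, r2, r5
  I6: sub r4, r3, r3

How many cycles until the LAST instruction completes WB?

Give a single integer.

I0 sub r5 <- r5,r4: IF@1 ID@2 stall=0 (-) EX@3 MEM@4 WB@5
I1 sub r2 <- r2,r4: IF@2 ID@3 stall=0 (-) EX@4 MEM@5 WB@6
I2 mul r5 <- r2,r4: IF@3 ID@4 stall=2 (RAW on I1.r2 (WB@6)) EX@7 MEM@8 WB@9
I3 ld r2 <- r5: IF@4 ID@7 stall=2 (RAW on I2.r5 (WB@9)) EX@10 MEM@11 WB@12
I4 add r3 <- r2,r4: IF@7 ID@10 stall=2 (RAW on I3.r2 (WB@12)) EX@13 MEM@14 WB@15
I5 mul r3 <- r2,r5: IF@10 ID@13 stall=0 (-) EX@14 MEM@15 WB@16
I6 sub r4 <- r3,r3: IF@13 ID@14 stall=2 (RAW on I5.r3 (WB@16)) EX@17 MEM@18 WB@19

Answer: 19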